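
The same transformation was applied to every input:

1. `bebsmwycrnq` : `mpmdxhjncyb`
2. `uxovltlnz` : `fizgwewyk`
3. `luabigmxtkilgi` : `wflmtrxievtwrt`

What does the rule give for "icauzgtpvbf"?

What's happening: shift every letter 11 places forward in the alphabet (wrapping around).
Applying that to "icauzgtpvbf" gives "tnlfkreagmq".

tnlfkreagmq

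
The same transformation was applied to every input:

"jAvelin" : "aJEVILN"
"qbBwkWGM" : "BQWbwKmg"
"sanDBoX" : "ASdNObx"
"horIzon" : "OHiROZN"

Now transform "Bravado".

RbVADAO

Each output is the input with this applied: swap each adjacent pair of characters (1↔2, 3↔4, ...), then flip the case of every letter.
Starting from "Bravado": after the first operation, "rBvadao"; after the second, "RbVADAO".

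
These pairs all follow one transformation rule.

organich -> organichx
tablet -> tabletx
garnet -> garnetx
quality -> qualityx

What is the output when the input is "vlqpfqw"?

The transformation: append "x".
On "vlqpfqw" that produces "vlqpfqwx".

vlqpfqwx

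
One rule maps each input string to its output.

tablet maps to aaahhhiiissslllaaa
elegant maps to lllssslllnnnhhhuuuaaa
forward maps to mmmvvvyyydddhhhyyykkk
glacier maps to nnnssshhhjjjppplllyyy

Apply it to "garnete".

Looking at the pairs, the operation is to shift every letter 7 places forward in the alphabet (wrapping around), then repeat every character 3 times.
For "garnete", step one produces "nhyulal"; step two turns that into "nnnhhhyyyuuulllaaalll".

nnnhhhyyyuuulllaaalll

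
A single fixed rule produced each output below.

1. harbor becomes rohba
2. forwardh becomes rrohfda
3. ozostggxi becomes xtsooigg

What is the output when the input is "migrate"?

rmigea

The rule is to sort the characters into reverse alphabetical order, then delete the first character.
Applying that to "migrate" gives "rmigea".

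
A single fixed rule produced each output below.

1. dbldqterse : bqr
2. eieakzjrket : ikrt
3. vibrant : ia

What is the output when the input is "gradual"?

ru

The pattern: keep one character in every 3, starting at position 2 (positions 2nd, 5th, 8th, ...).
"gradual" → "ru".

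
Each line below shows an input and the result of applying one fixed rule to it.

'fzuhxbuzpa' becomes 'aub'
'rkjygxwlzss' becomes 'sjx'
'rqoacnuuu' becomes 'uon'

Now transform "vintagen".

nn

Rule — move the last 3 characters to the front (rotate right by 3), then keep one character in every 3, starting at position 3 (positions 3rd, 6th, 9th, ...).
So "vintagen" becomes "nn".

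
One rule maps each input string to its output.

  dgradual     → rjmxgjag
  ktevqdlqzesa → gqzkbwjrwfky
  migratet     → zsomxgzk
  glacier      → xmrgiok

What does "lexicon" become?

trkdoiu

In each case the input is transformed by: move the last character to the front, then shift every letter 6 places forward in the alphabet (wrapping around).
"lexicon" → "nlexico" → "trkdoiu".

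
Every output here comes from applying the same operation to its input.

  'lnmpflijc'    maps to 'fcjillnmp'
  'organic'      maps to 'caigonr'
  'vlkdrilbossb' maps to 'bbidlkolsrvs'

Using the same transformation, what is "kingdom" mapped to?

gdkinmo

Looking at the pairs, the operation is to sort the characters into alphabetical order, then swap each adjacent pair of characters (1↔2, 3↔4, ...).
Working it through for "kingdom": intermediate "dgikmno", final "gdkinmo".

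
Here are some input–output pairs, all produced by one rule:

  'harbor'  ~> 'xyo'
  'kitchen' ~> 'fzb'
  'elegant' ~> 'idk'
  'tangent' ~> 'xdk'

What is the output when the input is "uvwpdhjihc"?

What's happening: keep every other character starting from the second (positions 2nd, 4th, 6th, ...), then shift every letter 3 places backward in the alphabet (wrapping around).
Starting from "uvwpdhjihc": after the first operation, "vphic"; after the second, "smefz".
(Check on "harbor": → "abr" → "xyo" ✓)

smefz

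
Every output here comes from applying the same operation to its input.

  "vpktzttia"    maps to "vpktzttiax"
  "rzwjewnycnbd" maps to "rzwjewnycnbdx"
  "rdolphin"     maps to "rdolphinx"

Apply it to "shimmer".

shimmerx

The rule is to append "x".
For "shimmer" the result is "shimmerx".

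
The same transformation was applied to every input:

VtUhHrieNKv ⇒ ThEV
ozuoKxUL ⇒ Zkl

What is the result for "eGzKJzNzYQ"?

What's happening: keep one character in every 3, starting at position 2 (positions 2nd, 5th, 8th, ...), then flip the case of every letter.
"eGzKJzNzYQ" → "GJz" → "gjZ".

gjZ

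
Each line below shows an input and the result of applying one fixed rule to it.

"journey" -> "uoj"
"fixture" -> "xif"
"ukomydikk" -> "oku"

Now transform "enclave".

The transformation: reverse the string, then keep only the last 3 characters.
On "enclave" that produces "cne".

cne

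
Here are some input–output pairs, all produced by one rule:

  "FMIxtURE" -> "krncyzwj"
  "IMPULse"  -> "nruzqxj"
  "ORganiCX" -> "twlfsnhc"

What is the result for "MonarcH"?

rtsfwhm

In each case the input is transformed by: shift every letter 5 places forward in the alphabet (wrapping around), then convert every letter to lowercase.
On "MonarcH": the first step gives "RtsfwhM", and the second then gives "rtsfwhm".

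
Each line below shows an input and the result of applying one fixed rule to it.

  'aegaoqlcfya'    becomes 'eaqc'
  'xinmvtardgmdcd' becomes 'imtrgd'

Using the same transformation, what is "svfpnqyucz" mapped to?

vpqu

In each case the input is transformed by: delete the last 2 characters, then keep every other character starting from the second (positions 2nd, 4th, 6th, ...).
For "svfpnqyucz", step one produces "svfpnqyu"; step two turns that into "vpqu".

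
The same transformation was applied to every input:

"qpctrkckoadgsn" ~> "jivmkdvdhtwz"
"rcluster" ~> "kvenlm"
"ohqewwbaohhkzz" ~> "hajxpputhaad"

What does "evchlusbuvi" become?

Looking at the pairs, the operation is to shift every letter 7 places backward in the alphabet (wrapping around), then delete the last 2 characters.
For "evchlusbuvi" the result is "xovaenlun".

xovaenlun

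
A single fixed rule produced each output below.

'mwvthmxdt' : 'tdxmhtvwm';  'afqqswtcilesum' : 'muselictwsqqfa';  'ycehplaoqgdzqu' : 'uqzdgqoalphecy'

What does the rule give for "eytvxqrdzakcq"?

The rule is to reverse the string.
"eytvxqrdzakcq" → "qckazdrqxvtye".

qckazdrqxvtye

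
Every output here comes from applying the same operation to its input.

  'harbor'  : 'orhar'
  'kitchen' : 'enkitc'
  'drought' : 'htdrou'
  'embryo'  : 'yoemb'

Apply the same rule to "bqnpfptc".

Looking at the pairs, the operation is to move the last 3 characters to the front (rotate right by 3), then delete the first character.
For "bqnpfptc", step one produces "ptcbqnpf"; step two turns that into "tcbqnpf".

tcbqnpf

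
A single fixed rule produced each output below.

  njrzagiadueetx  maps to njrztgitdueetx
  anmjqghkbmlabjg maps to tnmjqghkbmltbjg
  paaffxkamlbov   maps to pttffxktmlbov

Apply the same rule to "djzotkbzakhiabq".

djzotkbztkhitbq

The pattern: replace every "a" with "t".
So "djzotkbzakhiabq" becomes "djzotkbztkhitbq".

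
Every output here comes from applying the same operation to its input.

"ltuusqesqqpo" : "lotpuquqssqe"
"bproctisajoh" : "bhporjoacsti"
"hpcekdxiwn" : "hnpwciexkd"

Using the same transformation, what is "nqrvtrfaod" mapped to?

Each output is the input with this applied: take characters alternately from the front and the back (1st, last, 2nd, 2nd-last, ...).
Applying that to "nqrvtrfaod" gives "ndqoravftr".

ndqoravftr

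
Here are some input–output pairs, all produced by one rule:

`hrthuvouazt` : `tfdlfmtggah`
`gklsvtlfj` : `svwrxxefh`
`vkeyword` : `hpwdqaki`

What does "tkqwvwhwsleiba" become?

fmwncuiqhxieti

Each output is the input with this applied: shift every letter 12 places forward in the alphabet (wrapping around), then take characters alternately from the front and the back (1st, last, 2nd, 2nd-last, ...).
Working it through for "tkqwvwhwsleiba": intermediate "fwcihitiexqunm", final "fmwncuiqhxieti".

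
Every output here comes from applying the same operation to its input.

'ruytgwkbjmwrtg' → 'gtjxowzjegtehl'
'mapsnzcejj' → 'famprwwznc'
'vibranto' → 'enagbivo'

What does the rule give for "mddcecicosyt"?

The rule is to move the first 3 characters to the end (rotate left by 3), then shift every letter 13 places forward in the alphabet (wrapping around) — i.e. ROT13.
Working it through for "mddcecicosyt": intermediate "cecicosytmdd", final "prpvpbflgzqq".
(Check on "ruytgwkbjmwrtg": → "tgwkbjmwrtgruy" → "gtjxowzjegtehl" ✓)

prpvpbflgzqq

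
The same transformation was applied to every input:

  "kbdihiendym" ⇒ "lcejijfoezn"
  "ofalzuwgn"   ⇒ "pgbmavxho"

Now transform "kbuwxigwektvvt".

The pattern: shift every letter 1 place forward in the alphabet (wrapping around).
For "kbuwxigwektvvt" the result is "lcvxyjhxfluwwu".

lcvxyjhxfluwwu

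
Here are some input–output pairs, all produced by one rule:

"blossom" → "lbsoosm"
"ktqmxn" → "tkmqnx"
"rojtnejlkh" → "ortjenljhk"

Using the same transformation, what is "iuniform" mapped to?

The pattern: swap each adjacent pair of characters (1↔2, 3↔4, ...).
So "iuniform" becomes "uiinofmr".

uiinofmr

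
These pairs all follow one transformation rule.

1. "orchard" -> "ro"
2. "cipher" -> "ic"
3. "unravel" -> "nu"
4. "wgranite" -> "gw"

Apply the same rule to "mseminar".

sm

Looking at the pairs, the operation is to reverse the string, then keep only the last 2 characters.
Working it through for "mseminar": intermediate "ranimesm", final "sm".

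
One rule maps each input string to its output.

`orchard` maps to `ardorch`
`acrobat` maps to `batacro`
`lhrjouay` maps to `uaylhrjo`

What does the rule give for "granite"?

Rule — move the last 3 characters to the front (rotate right by 3).
"granite" → "itegran".

itegran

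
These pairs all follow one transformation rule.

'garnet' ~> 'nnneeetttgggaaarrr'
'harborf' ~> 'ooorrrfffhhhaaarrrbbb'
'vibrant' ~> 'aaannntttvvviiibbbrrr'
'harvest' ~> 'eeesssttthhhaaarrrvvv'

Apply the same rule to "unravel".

What's happening: move the last 3 characters to the front (rotate right by 3), then repeat every character 3 times.
"unravel" → "velunra" → "vvveeellluuunnnrrraaa".

vvveeellluuunnnrrraaa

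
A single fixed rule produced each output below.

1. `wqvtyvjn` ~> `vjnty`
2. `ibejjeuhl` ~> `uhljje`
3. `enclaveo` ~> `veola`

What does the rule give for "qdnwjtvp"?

tvpwj

Rule — delete the first 3 characters, then move the last 3 characters to the front (rotate right by 3).
So "qdnwjtvp" becomes "tvpwj".
(Check on "wqvtyvjn": → "tyvjn" → "vjnty" ✓)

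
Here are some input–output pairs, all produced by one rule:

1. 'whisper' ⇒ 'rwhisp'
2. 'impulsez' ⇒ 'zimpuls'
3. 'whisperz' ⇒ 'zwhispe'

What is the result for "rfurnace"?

What's happening: move the last character to the front, then delete the last character.
Applying both steps to "rfurnace": "erfurnac", then "erfurna".
(Check on "impulsez": → "zimpulse" → "zimpuls" ✓)

erfurna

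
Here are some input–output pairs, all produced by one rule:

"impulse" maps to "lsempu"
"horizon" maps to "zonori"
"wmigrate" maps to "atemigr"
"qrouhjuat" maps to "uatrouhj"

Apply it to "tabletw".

Rule — delete the first character, then move the last 3 characters to the front (rotate right by 3).
"tabletw" → "etwabl".

etwabl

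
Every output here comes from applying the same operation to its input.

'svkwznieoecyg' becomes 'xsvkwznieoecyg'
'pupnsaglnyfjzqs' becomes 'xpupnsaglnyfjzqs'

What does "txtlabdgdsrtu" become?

xtxtlabdgdsrtu

What's happening: prepend "x".
Doing the same to "txtlabdgdsrtu": "xtxtlabdgdsrtu".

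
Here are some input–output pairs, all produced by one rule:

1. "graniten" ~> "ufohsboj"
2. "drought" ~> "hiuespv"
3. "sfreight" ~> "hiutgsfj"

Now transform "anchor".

ipsbod

Rule — move the last 3 characters to the front (rotate right by 3), then shift every letter 1 place forward in the alphabet (wrapping around).
On "anchor": the first step gives "horanc", and the second then gives "ipsbod".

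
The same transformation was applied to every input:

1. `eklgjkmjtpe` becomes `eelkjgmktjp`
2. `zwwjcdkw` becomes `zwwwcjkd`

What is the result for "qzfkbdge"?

Looking at the pairs, the operation is to move the last character to the front, then swap each adjacent pair of characters (1↔2, 3↔4, ...).
On "qzfkbdge": the first step gives "eqzfkbdg", and the second then gives "qefzbkgd".

qefzbkgd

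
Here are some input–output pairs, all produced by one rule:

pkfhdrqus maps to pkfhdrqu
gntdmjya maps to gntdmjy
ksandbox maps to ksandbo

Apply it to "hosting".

Looking at the pairs, the operation is to delete the last character.
On "hosting" that produces "hostin".

hostin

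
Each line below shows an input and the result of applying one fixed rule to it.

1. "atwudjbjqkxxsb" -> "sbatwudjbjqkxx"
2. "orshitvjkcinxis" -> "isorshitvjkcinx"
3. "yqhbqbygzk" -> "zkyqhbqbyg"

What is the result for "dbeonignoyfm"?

fmdbeonignoy

What's happening: move the last 2 characters to the front (rotate right by 2).
So "dbeonignoyfm" becomes "fmdbeonignoy".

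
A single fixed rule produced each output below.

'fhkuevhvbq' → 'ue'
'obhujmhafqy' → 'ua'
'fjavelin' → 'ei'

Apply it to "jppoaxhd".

The rule is to delete the first 3 characters, then keep only the vowels.
On "jppoaxhd": the first step gives "oaxhd", and the second then gives "oa".

oa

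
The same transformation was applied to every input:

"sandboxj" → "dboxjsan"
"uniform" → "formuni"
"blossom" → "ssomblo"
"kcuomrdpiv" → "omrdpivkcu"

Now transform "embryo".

The transformation: move the first 3 characters to the end (rotate left by 3).
Applying that to "embryo" gives "ryoemb".

ryoemb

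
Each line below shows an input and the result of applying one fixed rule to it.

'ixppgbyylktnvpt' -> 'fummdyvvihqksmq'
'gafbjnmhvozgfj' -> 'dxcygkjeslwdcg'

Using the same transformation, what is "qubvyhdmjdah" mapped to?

The transformation: shift every letter 3 places backward in the alphabet (wrapping around).
For "qubvyhdmjdah" the result is "nrysveajgaxe".

nrysveajgaxe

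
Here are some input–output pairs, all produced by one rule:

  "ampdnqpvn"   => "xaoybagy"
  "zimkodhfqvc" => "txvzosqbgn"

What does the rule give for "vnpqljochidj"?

yabwuznstou

What's happening: delete the first character, then shift every letter 11 places forward in the alphabet (wrapping around).
For "vnpqljochidj", step one produces "npqljochidj"; step two turns that into "yabwuznstou".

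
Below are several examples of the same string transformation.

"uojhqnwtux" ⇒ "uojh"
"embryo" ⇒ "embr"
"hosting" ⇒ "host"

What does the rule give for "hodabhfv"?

What's happening: keep only the first 4 characters.
So "hodabhfv" becomes "hoda".

hoda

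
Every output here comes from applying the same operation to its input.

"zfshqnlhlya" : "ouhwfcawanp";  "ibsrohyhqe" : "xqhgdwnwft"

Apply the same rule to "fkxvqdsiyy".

What's happening: shift every letter 11 places backward in the alphabet (wrapping around).
For "fkxvqdsiyy" the result is "uzmkfshxnn".

uzmkfshxnn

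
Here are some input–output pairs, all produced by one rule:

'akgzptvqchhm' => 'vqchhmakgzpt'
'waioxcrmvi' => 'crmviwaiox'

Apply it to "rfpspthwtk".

Looking at the pairs, the operation is to swap the front and back halves of the string.
"rfpspthwtk" → "thwtkrfpsp".

thwtkrfpsp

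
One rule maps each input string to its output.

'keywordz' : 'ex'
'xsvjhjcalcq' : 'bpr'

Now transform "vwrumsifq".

xyw

The transformation: shift every letter 6 places forward in the alphabet (wrapping around), then keep one character in every 3, starting at position 3 (positions 3rd, 6th, 9th, ...).
Starting from "vwrumsifq": after the first operation, "bcxasyolw"; after the second, "xyw".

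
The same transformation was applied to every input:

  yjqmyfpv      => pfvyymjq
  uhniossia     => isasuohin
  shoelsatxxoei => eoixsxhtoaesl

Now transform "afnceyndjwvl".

vwljadfnnyce

The pattern: move the last 2 characters to the front (rotate right by 2), then take characters alternately from the front and the back (1st, last, 2nd, 2nd-last, ...).
Doing the same to "afnceyndjwvl": "vwljadfnnyce".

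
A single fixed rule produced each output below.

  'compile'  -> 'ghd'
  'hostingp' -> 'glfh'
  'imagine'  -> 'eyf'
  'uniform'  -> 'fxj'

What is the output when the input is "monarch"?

What's happening: keep every other character starting from the second (positions 2nd, 4th, 6th, ...), then shift every letter 8 places backward in the alphabet (wrapping around).
On "monarch" that produces "gsu".

gsu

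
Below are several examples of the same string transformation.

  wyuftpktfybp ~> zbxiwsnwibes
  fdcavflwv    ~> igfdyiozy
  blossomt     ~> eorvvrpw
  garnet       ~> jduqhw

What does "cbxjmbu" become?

feampex

Rule — shift every letter 3 places forward in the alphabet (wrapping around).
Doing the same to "cbxjmbu": "feampex".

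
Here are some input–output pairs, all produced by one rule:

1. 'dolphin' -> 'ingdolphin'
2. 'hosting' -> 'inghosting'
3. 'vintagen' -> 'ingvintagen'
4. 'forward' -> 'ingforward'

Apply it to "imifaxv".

Rule — prepend "ing".
Doing the same to "imifaxv": "ingimifaxv".

ingimifaxv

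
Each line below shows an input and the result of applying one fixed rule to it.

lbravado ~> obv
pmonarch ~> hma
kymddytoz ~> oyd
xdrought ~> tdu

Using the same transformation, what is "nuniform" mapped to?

muf

The transformation: keep one character in every 3, starting at position 2 (positions 2nd, 5th, 8th, ...), then move the last character to the front.
On "nuniform": the first step gives "ufm", and the second then gives "muf".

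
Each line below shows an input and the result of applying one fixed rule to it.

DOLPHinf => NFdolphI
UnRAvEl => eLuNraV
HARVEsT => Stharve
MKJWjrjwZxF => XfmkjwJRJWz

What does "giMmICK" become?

Rule — move the last 2 characters to the front (rotate right by 2), then flip the case of every letter.
"giMmICK" → "CKgiMmI" → "ckGImMi".
(Check on "UnRAvEl": → "ElUnRAv" → "eLuNraV" ✓)

ckGImMi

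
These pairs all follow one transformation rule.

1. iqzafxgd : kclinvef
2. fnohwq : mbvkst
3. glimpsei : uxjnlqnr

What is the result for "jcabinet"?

Rule — swap the front and back halves of the string, then shift every letter 5 places forward in the alphabet (wrapping around).
"jcabinet" → "inetjcab" → "nsjyohfg".

nsjyohfg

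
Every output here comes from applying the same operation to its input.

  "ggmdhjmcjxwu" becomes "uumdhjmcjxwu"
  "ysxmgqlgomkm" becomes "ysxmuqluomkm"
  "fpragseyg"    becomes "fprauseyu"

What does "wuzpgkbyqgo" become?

Each output is the input with this applied: replace every "g" with "u".
Applying that to "wuzpgkbyqgo" gives "wuzpukbyquo".

wuzpukbyquo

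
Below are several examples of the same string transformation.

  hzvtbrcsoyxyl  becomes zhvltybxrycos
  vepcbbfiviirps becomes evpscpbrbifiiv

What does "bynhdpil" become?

In each case the input is transformed by: move the first character to the end, then take characters alternately from the front and the back (1st, last, 2nd, 2nd-last, ...).
For "bynhdpil" the result is "ybnlhidp".

ybnlhidp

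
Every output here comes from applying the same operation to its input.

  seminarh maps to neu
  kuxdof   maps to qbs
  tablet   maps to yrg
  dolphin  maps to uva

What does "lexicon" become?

pba

Rule — shift every letter 13 places forward in the alphabet (wrapping around) — i.e. ROT13, then keep only the last 3 characters.
Applying both steps to "lexicon": "yrkvpba", then "pba".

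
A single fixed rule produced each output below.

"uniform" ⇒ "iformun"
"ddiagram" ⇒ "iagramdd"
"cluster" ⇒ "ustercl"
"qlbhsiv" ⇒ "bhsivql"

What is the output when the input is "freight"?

The transformation: move the first 2 characters to the end (rotate left by 2).
On "freight" that produces "eightfr".

eightfr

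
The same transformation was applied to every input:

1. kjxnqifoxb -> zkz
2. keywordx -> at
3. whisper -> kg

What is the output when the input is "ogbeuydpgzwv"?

daix

The rule is to keep one character in every 3, starting at position 3 (positions 3rd, 6th, 9th, ...), then shift every letter 2 places forward in the alphabet (wrapping around).
"ogbeuydpgzwv" → "bygv" → "daix".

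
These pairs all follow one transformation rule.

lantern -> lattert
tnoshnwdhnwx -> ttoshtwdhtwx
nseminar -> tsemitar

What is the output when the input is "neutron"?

In each case the input is transformed by: replace every "n" with "t".
So "neutron" becomes "teutrot".

teutrot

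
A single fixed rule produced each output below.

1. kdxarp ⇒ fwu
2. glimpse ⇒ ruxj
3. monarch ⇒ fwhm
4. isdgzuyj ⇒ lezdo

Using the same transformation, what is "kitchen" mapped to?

hmjs

Looking at the pairs, the operation is to delete the first 3 characters, then shift every letter 5 places forward in the alphabet (wrapping around).
On "kitchen": the first step gives "chen", and the second then gives "hmjs".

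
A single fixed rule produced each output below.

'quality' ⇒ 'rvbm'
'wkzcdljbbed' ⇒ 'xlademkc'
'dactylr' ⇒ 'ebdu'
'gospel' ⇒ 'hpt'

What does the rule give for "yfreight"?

zgsfj

Rule — shift every letter 1 place forward in the alphabet (wrapping around), then delete the last 3 characters.
On "yfreight": the first step gives "zgsfjhiu", and the second then gives "zgsfj".
(Check on "dactylr": → "ebduzms" → "ebdu" ✓)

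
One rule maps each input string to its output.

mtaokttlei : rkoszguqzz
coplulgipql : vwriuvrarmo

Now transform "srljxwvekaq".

qgwyxrpdcbk

Rule — move the last 3 characters to the front (rotate right by 3), then shift every letter 6 places forward in the alphabet (wrapping around).
Applying both steps to "srljxwvekaq": "kaqsrljxwve", then "qgwyxrpdcbk".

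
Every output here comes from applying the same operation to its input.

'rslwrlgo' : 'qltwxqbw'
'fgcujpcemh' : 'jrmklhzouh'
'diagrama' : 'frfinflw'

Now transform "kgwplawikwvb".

Rule — shift every letter 5 places forward in the alphabet (wrapping around), then move the last 3 characters to the front (rotate right by 3).
For "kgwplawikwvb", step one produces "plbuqfbnpbag"; step two turns that into "bagplbuqfbnp".

bagplbuqfbnp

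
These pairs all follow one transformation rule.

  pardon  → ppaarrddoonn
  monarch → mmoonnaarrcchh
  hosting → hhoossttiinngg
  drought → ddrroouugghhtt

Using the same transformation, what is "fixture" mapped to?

In each case the input is transformed by: double every character.
Doing the same to "fixture": "ffiixxttuurree".

ffiixxttuurree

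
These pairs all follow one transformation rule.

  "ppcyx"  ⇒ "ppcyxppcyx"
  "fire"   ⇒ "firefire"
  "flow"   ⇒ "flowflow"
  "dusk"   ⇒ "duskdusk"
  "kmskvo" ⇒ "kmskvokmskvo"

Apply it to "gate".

gategate

The pattern: write the whole string twice.
So "gate" becomes "gategate".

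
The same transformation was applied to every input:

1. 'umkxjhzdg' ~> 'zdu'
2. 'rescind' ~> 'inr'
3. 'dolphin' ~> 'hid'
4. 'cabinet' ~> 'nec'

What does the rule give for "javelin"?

Each output is the input with this applied: swap the first and last characters, then keep only the last 3 characters.
Starting from "javelin": after the first operation, "navelij"; after the second, "lij".

lij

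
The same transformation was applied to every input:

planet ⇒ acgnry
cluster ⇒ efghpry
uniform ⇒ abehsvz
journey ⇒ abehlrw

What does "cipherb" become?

The rule is to shift every letter 13 places forward in the alphabet (wrapping around) — i.e. ROT13, then sort the characters into alphabetical order.
On "cipherb": the first step gives "pvcureo", and the second then gives "ceopruv".

ceopruv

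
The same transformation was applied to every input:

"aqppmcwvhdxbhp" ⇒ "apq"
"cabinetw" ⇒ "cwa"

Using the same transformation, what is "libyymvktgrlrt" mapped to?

lti

The transformation: take characters alternately from the front and the back (1st, last, 2nd, 2nd-last, ...), then keep only the first 3 characters.
For "libyymvktgrlrt", step one produces "ltirblyrygmtvk"; step two turns that into "lti".
(Check on "aqppmcwvhdxbhp": → "apqhpbpxmdchwv" → "apq" ✓)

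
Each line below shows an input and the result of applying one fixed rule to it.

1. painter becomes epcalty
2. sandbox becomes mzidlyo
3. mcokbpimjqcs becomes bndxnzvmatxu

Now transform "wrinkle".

Looking at the pairs, the operation is to move the last 3 characters to the front (rotate right by 3), then shift every letter 11 places forward in the alphabet (wrapping around).
Applying both steps to "wrinkle": "klewrin", then "vwphcty".

vwphcty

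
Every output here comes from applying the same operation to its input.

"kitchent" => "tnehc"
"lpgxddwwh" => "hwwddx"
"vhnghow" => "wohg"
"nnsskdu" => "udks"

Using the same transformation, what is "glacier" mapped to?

In each case the input is transformed by: reverse the string, then delete the last 3 characters.
Applying that to "glacier" gives "reic".

reic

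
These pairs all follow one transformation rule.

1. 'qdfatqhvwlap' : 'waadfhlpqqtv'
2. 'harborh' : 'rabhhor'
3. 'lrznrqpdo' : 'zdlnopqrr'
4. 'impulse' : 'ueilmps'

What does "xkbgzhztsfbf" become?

zbbffghkstxz

The rule is to sort the characters into alphabetical order, then move the last character to the front.
"xkbgzhztsfbf" → "bbffghkstxzz" → "zbbffghkstxz".
(Check on "impulse": → "eilmpsu" → "ueilmps" ✓)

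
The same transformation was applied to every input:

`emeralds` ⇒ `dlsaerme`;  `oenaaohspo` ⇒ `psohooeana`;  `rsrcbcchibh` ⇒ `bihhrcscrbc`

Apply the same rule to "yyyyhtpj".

The rule is to move the last 2 characters to the front (rotate right by 2), then take characters alternately from the front and the back (1st, last, 2nd, 2nd-last, ...).
"yyyyhtpj" → "pjyyyyht" → "ptjhyyyy".

ptjhyyyy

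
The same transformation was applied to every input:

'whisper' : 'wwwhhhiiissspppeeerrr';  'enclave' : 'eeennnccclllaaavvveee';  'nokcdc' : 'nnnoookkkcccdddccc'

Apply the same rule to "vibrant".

vvviiibbbrrraaannnttt

Looking at the pairs, the operation is to repeat every character 3 times.
On "vibrant" that produces "vvviiibbbrrraaannnttt".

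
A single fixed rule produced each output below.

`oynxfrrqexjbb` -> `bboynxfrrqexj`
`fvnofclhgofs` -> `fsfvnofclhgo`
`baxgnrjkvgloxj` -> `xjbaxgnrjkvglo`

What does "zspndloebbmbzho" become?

hozspndloebbmbz

What's happening: move the last 2 characters to the front (rotate right by 2).
Doing the same to "zspndloebbmbzho": "hozspndloebbmbz".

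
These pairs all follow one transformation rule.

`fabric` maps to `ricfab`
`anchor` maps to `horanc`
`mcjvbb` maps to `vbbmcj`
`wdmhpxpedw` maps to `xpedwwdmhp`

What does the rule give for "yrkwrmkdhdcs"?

The rule is to swap the front and back halves of the string.
Doing the same to "yrkwrmkdhdcs": "kdhdcsyrkwrm".

kdhdcsyrkwrm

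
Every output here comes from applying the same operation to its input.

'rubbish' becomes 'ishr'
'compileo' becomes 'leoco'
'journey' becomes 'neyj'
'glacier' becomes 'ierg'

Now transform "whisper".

perw

In each case the input is transformed by: move the last 3 characters to the front (rotate right by 3), then delete the last 3 characters.
Starting from "whisper": after the first operation, "perwhis"; after the second, "perw".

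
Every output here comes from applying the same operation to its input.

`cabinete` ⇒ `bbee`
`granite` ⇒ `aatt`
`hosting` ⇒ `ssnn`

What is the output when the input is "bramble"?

aall

Each output is the input with this applied: keep one character in every 3, starting at position 3 (positions 3rd, 6th, 9th, ...), then double every character.
Working it through for "bramble": intermediate "al", final "aall".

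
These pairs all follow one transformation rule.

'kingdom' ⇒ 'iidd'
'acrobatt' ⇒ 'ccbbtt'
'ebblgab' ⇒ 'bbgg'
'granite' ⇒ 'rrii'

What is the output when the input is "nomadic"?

oodd

Looking at the pairs, the operation is to keep one character in every 3, starting at position 2 (positions 2nd, 5th, 8th, ...), then double every character.
"nomadic" → "od" → "oodd".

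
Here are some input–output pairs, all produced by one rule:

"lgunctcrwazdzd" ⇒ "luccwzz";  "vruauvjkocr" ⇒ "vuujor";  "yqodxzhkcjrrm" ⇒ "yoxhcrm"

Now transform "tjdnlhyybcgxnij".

In each case the input is transformed by: keep every other character starting from the first (positions 1st, 3rd, 5th, ...).
For "tjdnlhyybcgxnij" the result is "tdlybgnj".

tdlybgnj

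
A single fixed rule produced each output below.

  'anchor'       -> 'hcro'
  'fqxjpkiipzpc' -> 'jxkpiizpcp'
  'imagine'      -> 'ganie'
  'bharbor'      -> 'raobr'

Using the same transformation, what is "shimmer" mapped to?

Rule — delete the first 2 characters, then swap each adjacent pair of characters (1↔2, 3↔4, ...).
"shimmer" → "immer" → "miemr".
(Check on "anchor": → "chor" → "hcro" ✓)

miemr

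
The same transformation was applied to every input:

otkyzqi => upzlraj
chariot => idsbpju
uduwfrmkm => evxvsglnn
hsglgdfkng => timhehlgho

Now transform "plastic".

mqtbjud

Each output is the input with this applied: swap each adjacent pair of characters (1↔2, 3↔4, ...), then shift every letter 1 place forward in the alphabet (wrapping around).
"plastic" → "mqtbjud".
(Check on "otkyzqi": → "toykqzi" → "upzlraj" ✓)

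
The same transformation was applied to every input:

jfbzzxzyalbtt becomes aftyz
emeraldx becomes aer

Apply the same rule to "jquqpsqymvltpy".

In each case the input is transformed by: sort the characters into alphabetical order, then keep one character in every 3, starting at position 1 (positions 1st, 4th, 7th, ...).
On "jquqpsqymvltpy": the first step gives "jlmppqqqstuvyy", and the second then gives "jpqty".

jpqty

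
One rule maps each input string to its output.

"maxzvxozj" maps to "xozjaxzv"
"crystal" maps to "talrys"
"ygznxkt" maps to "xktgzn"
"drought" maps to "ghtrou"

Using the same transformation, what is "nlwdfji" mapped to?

fjilwd

In each case the input is transformed by: delete the first character, then swap the front and back halves of the string.
On "nlwdfji": the first step gives "lwdfji", and the second then gives "fjilwd".
(Check on "crystal": → "rystal" → "talrys" ✓)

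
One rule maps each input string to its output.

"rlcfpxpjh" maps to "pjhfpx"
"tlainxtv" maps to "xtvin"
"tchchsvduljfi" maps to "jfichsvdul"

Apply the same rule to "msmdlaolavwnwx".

nwxdlaolavw

Looking at the pairs, the operation is to delete the first 3 characters, then move the last 3 characters to the front (rotate right by 3).
On "msmdlaolavwnwx": the first step gives "dlaolavwnwx", and the second then gives "nwxdlaolavw".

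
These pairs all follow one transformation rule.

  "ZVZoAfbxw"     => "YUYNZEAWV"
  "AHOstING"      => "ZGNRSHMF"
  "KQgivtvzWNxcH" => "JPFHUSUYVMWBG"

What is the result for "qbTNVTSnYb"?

PASMUSRMXA

The rule is to shift every letter 1 place backward in the alphabet (wrapping around), then convert every letter to uppercase.
On "qbTNVTSnYb": the first step gives "paSMUSRmXa", and the second then gives "PASMUSRMXA".
(Check on "AHOstING": → "ZGNrsHMF" → "ZGNRSHMF" ✓)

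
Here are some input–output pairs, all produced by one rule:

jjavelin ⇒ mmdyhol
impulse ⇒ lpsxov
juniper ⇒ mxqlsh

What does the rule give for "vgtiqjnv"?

The pattern: delete the last character, then shift every letter 3 places forward in the alphabet (wrapping around).
On "vgtiqjnv": the first step gives "vgtiqjn", and the second then gives "yjwltmq".

yjwltmq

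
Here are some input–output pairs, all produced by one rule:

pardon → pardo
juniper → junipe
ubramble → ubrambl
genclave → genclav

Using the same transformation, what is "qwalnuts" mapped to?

qwalnut

In each case the input is transformed by: delete the last character.
So "qwalnuts" becomes "qwalnut".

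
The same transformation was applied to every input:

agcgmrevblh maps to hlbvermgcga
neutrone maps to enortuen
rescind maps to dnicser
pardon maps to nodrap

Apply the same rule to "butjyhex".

The transformation: reverse the string.
For "butjyhex" the result is "xehyjtub".

xehyjtub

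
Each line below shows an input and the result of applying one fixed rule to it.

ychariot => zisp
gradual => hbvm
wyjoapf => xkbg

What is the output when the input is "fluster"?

gvus

Each output is the input with this applied: shift every letter 1 place forward in the alphabet (wrapping around), then keep every other character starting from the first (positions 1st, 3rd, 5th, ...).
Starting from "fluster": after the first operation, "gmvtufs"; after the second, "gvus".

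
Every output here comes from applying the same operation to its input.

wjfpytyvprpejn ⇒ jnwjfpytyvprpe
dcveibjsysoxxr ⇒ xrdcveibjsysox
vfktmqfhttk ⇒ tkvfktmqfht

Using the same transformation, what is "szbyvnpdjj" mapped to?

The rule is to move the last 2 characters to the front (rotate right by 2).
Doing the same to "szbyvnpdjj": "jjszbyvnpd".

jjszbyvnpd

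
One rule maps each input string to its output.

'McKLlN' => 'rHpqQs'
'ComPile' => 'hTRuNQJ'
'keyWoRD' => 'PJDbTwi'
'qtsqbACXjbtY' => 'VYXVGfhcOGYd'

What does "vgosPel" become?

ALTXuJQ

Looking at the pairs, the operation is to flip the case of every letter, then shift every letter 5 places forward in the alphabet (wrapping around).
Working it through for "vgosPel": intermediate "VGOSpEL", final "ALTXuJQ".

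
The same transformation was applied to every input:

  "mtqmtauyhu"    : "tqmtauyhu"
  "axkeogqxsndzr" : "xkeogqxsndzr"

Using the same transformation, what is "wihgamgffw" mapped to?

Rule — delete the first character.
"wihgamgffw" → "ihgamgffw".

ihgamgffw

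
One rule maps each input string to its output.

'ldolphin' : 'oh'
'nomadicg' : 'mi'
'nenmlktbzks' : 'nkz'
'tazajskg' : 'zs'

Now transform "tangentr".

nn

In each case the input is transformed by: keep one character in every 3, starting at position 3 (positions 3rd, 6th, 9th, ...).
On "tangentr" that produces "nn".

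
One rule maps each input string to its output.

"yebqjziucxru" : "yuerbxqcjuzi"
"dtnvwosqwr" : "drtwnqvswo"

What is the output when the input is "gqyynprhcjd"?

gdqjycyhnrp

Rule — take characters alternately from the front and the back (1st, last, 2nd, 2nd-last, ...).
On "gqyynprhcjd" that produces "gdqjycyhnrp".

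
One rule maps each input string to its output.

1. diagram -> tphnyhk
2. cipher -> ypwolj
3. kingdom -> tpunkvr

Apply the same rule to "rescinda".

Looking at the pairs, the operation is to swap the first and last characters, then shift every letter 7 places forward in the alphabet (wrapping around).
Working it through for "rescinda": intermediate "aescindr", final "hlzjpuky".

hlzjpuky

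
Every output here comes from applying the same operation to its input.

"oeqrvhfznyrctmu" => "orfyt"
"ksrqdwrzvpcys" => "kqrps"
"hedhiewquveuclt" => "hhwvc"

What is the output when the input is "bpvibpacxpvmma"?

biapm

The rule is to keep one character in every 3, starting at position 1 (positions 1st, 4th, 7th, ...).
For "bpvibpacxpvmma" the result is "biapm".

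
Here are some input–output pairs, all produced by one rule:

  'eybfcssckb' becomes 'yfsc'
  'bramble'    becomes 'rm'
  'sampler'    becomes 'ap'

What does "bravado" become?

In each case the input is transformed by: keep every other character starting from the second (positions 2nd, 4th, 6th, ...), then delete the last character.
On "bravado": the first step gives "rvd", and the second then gives "rv".

rv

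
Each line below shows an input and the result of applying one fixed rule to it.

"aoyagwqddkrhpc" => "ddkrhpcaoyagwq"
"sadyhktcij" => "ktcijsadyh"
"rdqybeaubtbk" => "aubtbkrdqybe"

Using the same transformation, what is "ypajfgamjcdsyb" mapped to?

In each case the input is transformed by: swap the front and back halves of the string.
Doing the same to "ypajfgamjcdsyb": "mjcdsybypajfga".

mjcdsybypajfga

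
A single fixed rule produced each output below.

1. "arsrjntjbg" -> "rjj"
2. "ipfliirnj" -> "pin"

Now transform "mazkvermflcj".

avmc

Each output is the input with this applied: keep one character in every 3, starting at position 2 (positions 2nd, 5th, 8th, ...).
Doing the same to "mazkvermflcj": "avmc".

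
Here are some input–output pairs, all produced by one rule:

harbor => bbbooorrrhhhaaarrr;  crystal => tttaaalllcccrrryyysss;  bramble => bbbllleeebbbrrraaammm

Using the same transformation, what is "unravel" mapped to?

Looking at the pairs, the operation is to move the last 3 characters to the front (rotate right by 3), then repeat every character 3 times.
Working it through for "unravel": intermediate "velunra", final "vvveeellluuunnnrrraaa".

vvveeellluuunnnrrraaa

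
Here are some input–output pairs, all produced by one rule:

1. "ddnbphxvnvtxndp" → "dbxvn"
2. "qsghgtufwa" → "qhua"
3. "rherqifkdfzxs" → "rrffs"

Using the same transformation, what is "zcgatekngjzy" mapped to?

The rule is to keep one character in every 3, starting at position 1 (positions 1st, 4th, 7th, ...).
"zcgatekngjzy" → "zakj".

zakj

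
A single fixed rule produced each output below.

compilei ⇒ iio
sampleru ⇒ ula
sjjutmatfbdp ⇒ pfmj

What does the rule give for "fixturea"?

Looking at the pairs, the operation is to reverse the string, then keep one character in every 3, starting at position 1 (positions 1st, 4th, 7th, ...).
So "fixturea" becomes "aui".

aui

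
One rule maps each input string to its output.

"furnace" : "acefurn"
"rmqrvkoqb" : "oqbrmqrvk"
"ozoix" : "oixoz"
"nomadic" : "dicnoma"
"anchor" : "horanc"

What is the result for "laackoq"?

The rule is to move the last 3 characters to the front (rotate right by 3).
"laackoq" → "koqlaac".

koqlaac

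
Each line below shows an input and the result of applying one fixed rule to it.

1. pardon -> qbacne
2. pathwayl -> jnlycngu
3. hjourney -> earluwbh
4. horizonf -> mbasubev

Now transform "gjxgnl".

Looking at the pairs, the operation is to swap the front and back halves of the string, then shift every letter 13 places forward in the alphabet (wrapping around) — i.e. ROT13.
On "gjxgnl": the first step gives "gnlgjx", and the second then gives "taytwk".
(Check on "pardon": → "donpar" → "qbacne" ✓)

taytwk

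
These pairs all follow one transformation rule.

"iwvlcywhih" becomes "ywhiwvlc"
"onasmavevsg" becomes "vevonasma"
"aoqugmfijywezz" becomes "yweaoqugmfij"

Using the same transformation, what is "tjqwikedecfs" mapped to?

dectjqwike

The rule is to delete the last 2 characters, then move the last 3 characters to the front (rotate right by 3).
Applying both steps to "tjqwikedecfs": "tjqwikedec", then "dectjqwike".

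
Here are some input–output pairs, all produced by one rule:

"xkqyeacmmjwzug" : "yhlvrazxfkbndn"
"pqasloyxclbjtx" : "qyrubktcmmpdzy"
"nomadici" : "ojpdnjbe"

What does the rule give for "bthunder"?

Each output is the input with this applied: shift every letter 1 place forward in the alphabet (wrapping around), then take characters alternately from the front and the back (1st, last, 2nd, 2nd-last, ...).
"bthunder" → "csufievo".

csufievo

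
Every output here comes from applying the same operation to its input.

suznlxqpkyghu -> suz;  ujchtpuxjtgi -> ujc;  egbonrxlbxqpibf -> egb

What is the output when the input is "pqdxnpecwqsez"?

Rule — keep only the first 3 characters.
"pqdxnpecwqsez" → "pqd".

pqd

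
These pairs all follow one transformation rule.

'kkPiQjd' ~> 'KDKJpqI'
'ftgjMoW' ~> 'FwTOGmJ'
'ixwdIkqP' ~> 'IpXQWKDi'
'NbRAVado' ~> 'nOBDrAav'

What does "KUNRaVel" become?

kLuEnvrA

The rule is to take characters alternately from the front and the back (1st, last, 2nd, 2nd-last, ...), then flip the case of every letter.
"KUNRaVel" → "KlUeNVRa" → "kLuEnvrA".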